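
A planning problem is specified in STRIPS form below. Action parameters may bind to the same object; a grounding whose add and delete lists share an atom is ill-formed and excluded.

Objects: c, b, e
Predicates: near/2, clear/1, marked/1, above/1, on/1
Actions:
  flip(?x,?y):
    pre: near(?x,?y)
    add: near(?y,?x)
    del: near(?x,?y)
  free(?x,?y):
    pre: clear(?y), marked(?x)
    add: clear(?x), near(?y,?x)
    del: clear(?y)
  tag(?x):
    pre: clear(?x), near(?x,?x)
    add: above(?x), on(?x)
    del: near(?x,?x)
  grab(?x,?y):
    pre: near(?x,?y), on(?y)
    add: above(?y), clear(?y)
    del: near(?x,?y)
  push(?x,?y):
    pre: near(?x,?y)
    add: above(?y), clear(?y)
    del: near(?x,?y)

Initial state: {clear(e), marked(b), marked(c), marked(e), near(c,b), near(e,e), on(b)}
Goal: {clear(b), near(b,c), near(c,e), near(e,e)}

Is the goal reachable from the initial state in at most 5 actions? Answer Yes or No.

Yes

1. flip(c,b)  →  {clear(e), marked(b), marked(c), marked(e), near(b,c), near(e,e), on(b)}
2. free(c,e)  →  {clear(c), marked(b), marked(c), marked(e), near(b,c), near(e,c), near(e,e), on(b)}
3. flip(e,c)  →  {clear(c), marked(b), marked(c), marked(e), near(b,c), near(c,e), near(e,e), on(b)}
4. free(b,c)  →  {clear(b), marked(b), marked(c), marked(e), near(b,c), near(c,b), near(c,e), near(e,e), on(b)}
optimal plan length = 4; 4 ≤ 5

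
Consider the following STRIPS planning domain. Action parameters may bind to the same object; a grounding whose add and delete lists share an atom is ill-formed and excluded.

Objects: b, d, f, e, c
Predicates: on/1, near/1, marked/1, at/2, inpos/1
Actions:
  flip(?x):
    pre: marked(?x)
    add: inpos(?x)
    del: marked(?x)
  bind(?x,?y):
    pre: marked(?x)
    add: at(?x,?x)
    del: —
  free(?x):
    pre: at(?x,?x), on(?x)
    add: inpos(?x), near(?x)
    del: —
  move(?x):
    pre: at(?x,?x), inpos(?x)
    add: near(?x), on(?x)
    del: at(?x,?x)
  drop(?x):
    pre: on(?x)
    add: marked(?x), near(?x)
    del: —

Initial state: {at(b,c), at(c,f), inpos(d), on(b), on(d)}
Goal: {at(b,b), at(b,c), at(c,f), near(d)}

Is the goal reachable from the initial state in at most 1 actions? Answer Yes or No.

No

1. drop(b)  →  {at(b,c), at(c,f), inpos(d), marked(b), near(b), on(b), on(d)}
2. bind(b,b)  →  {at(b,b), at(b,c), at(c,f), inpos(d), marked(b), near(b), on(b), on(d)}
3. drop(d)  →  {at(b,b), at(b,c), at(c,f), inpos(d), marked(b), marked(d), near(b), near(d), on(b), on(d)}
optimal plan length = 3; 3 > 1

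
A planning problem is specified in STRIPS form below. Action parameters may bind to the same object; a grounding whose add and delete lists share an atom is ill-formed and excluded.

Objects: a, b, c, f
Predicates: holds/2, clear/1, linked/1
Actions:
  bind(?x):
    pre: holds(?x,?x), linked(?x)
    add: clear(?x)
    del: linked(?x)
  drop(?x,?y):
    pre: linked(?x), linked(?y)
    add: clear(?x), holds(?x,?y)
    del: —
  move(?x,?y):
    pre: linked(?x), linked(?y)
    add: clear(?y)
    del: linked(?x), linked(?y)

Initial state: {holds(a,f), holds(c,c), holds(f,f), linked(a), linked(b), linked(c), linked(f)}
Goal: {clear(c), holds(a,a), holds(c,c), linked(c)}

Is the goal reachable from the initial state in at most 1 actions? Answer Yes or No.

No

1. drop(a,a)  →  {clear(a), holds(a,a), holds(a,f), holds(c,c), holds(f,f), linked(a), linked(b), linked(c), linked(f)}
2. drop(c,a)  →  {clear(a), clear(c), holds(a,a), holds(a,f), holds(c,a), holds(c,c), holds(f,f), linked(a), linked(b), linked(c), linked(f)}
optimal plan length = 2; 2 > 1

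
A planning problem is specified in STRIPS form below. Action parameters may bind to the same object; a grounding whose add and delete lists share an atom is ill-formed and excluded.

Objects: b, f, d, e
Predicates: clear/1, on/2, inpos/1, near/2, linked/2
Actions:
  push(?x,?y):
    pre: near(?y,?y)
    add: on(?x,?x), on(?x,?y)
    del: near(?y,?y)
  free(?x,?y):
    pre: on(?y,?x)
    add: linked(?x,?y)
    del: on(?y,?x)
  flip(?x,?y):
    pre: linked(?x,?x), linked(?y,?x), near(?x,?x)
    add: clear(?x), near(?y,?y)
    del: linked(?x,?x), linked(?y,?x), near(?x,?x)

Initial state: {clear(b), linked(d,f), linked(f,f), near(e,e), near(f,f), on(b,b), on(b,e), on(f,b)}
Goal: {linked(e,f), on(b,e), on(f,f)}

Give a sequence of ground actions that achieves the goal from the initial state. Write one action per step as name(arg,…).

1. push(f,e)  →  {clear(b), linked(d,f), linked(f,f), near(f,f), on(b,b), on(b,e), on(f,b), on(f,e), on(f,f)}
2. free(e,f)  →  {clear(b), linked(d,f), linked(e,f), linked(f,f), near(f,f), on(b,b), on(b,e), on(f,b), on(f,f)}

push(f,e); free(e,f)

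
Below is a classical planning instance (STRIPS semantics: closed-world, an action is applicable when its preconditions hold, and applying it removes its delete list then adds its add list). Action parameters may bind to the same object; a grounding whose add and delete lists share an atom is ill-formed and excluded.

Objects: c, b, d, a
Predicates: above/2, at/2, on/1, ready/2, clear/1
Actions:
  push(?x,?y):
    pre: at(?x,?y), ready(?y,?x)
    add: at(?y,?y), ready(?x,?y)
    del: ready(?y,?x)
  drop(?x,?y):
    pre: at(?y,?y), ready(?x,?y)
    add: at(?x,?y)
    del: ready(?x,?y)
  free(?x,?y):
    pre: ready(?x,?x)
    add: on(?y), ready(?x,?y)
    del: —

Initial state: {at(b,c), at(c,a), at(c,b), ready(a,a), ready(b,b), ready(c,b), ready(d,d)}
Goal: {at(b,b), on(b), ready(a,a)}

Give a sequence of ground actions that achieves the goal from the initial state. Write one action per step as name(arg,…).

1. push(b,c)  →  {at(b,c), at(c,a), at(c,b), at(c,c), ready(a,a), ready(b,b), ready(b,c), ready(d,d)}
2. push(c,b)  →  {at(b,b), at(b,c), at(c,a), at(c,b), at(c,c), ready(a,a), ready(b,b), ready(c,b), ready(d,d)}
3. free(b,b)  →  {at(b,b), at(b,c), at(c,a), at(c,b), at(c,c), on(b), ready(a,a), ready(b,b), ready(c,b), ready(d,d)}

push(b,c); push(c,b); free(b,b)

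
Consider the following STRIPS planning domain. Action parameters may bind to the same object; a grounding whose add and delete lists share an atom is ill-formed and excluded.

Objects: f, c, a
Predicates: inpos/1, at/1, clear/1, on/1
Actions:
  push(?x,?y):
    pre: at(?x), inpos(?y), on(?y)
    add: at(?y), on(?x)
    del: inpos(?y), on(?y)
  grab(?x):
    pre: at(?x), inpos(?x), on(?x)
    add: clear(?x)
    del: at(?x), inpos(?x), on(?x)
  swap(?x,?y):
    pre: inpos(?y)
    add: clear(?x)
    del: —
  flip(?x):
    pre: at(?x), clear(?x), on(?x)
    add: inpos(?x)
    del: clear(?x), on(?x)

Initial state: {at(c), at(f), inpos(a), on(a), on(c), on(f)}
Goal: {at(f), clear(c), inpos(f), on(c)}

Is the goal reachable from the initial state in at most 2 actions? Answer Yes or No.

1. swap(f,a)  →  {at(c), at(f), clear(f), inpos(a), on(a), on(c), on(f)}
2. swap(c,a)  →  {at(c), at(f), clear(c), clear(f), inpos(a), on(a), on(c), on(f)}
3. flip(f)  →  {at(c), at(f), clear(c), inpos(a), inpos(f), on(a), on(c)}
optimal plan length = 3; 3 > 2

No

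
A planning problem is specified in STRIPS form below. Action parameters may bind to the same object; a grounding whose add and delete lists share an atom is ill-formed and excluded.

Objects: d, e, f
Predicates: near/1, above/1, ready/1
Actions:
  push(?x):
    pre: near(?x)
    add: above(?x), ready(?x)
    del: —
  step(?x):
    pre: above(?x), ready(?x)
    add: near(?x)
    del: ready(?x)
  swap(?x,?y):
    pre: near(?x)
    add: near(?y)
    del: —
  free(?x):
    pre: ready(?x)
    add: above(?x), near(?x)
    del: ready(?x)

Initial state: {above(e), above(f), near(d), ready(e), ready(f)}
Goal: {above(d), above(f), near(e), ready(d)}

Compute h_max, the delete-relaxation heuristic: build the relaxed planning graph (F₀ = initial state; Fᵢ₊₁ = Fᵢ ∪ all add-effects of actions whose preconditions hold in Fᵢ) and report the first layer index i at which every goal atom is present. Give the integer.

1

F0 = init (5 atoms)
F1 = F0 ∪ {above(d), near(e), near(f), ready(d)}  (9 atoms)
goal ⊆ F1  ⇒  h_max = 1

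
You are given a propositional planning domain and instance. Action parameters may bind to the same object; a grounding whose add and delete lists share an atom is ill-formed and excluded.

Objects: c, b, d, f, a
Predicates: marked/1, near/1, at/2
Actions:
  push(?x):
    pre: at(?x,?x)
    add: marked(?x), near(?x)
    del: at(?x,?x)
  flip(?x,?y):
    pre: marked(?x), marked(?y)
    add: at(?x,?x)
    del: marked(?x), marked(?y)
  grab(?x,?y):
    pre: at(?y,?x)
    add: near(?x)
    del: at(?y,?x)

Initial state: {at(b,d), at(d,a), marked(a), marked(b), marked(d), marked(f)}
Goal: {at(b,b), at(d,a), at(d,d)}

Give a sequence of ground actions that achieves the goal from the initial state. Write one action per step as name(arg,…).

flip(b,b); flip(d,d)

1. flip(b,b)  →  {at(b,b), at(b,d), at(d,a), marked(a), marked(d), marked(f)}
2. flip(d,d)  →  {at(b,b), at(b,d), at(d,a), at(d,d), marked(a), marked(f)}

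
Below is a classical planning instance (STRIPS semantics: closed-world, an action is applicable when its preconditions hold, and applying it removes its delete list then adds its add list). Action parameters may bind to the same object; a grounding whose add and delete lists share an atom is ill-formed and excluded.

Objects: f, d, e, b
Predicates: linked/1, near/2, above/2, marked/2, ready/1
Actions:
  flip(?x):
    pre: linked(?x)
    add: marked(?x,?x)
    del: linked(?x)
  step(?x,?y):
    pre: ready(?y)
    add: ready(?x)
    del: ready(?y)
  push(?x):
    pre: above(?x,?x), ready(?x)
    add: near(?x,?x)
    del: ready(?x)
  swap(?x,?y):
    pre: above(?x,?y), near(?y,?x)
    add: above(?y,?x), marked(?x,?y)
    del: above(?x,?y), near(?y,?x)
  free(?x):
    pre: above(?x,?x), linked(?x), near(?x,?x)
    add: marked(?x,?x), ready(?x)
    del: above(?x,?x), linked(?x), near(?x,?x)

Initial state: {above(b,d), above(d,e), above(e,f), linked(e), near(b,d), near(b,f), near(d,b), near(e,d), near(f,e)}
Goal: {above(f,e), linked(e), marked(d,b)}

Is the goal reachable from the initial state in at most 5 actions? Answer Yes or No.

Yes

1. swap(e,f)  →  {above(b,d), above(d,e), above(f,e), linked(e), marked(e,f), near(b,d), near(b,f), near(d,b), near(e,d)}
2. swap(b,d)  →  {above(d,b), above(d,e), above(f,e), linked(e), marked(b,d), marked(e,f), near(b,d), near(b,f), near(e,d)}
3. swap(d,b)  →  {above(b,d), above(d,e), above(f,e), linked(e), marked(b,d), marked(d,b), marked(e,f), near(b,f), near(e,d)}
optimal plan length = 3; 3 ≤ 5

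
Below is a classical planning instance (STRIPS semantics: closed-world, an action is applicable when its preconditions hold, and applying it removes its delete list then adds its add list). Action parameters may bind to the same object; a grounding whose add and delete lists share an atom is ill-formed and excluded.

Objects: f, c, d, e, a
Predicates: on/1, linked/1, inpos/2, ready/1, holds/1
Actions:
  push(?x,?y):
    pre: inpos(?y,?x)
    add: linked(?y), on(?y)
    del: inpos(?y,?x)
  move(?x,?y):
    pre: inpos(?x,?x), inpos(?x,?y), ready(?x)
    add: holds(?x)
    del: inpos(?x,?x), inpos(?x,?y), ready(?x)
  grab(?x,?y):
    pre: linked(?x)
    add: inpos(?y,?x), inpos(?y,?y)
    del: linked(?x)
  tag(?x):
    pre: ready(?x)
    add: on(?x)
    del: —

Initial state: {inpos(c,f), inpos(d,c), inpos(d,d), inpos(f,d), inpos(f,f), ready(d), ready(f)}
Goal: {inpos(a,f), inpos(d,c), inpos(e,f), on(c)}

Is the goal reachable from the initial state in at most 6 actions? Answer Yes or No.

Yes

1. push(f,f)  →  {inpos(c,f), inpos(d,c), inpos(d,d), inpos(f,d), linked(f), on(f), ready(d), ready(f)}
2. push(f,c)  →  {inpos(d,c), inpos(d,d), inpos(f,d), linked(c), linked(f), on(c), on(f), ready(d), ready(f)}
3. grab(f,e)  →  {inpos(d,c), inpos(d,d), inpos(e,e), inpos(e,f), inpos(f,d), linked(c), on(c), on(f), ready(d), ready(f)}
4. push(d,f)  →  {inpos(d,c), inpos(d,d), inpos(e,e), inpos(e,f), linked(c), linked(f), on(c), on(f), ready(d), ready(f)}
5. grab(f,a)  →  {inpos(a,a), inpos(a,f), inpos(d,c), inpos(d,d), inpos(e,e), inpos(e,f), linked(c), on(c), on(f), ready(d), ready(f)}
optimal plan length = 5; 5 ≤ 6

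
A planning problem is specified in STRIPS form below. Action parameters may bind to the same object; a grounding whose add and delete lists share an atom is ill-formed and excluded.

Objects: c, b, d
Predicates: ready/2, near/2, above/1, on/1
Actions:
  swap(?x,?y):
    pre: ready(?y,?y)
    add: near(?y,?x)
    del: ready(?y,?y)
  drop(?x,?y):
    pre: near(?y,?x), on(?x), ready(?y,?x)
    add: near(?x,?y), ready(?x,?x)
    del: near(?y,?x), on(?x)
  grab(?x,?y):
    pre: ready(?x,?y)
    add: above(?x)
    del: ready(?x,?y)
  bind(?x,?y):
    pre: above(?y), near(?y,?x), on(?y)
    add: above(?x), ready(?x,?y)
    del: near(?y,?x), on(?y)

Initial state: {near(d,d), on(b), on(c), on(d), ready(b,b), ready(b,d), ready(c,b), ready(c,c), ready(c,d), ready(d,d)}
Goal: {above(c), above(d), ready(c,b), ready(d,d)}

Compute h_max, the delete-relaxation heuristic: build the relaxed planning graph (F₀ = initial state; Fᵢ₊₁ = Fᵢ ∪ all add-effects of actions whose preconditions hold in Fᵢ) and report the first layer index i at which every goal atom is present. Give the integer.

1

F0 = init (10 atoms)
F1 = F0 ∪ {above(b), above(c), above(d), near(b,b), near(b,c), near(b,d), near(c,b), near(c,c), near(c,d), near(d,b), near(d,c)}  (21 atoms)
goal ⊆ F1  ⇒  h_max = 1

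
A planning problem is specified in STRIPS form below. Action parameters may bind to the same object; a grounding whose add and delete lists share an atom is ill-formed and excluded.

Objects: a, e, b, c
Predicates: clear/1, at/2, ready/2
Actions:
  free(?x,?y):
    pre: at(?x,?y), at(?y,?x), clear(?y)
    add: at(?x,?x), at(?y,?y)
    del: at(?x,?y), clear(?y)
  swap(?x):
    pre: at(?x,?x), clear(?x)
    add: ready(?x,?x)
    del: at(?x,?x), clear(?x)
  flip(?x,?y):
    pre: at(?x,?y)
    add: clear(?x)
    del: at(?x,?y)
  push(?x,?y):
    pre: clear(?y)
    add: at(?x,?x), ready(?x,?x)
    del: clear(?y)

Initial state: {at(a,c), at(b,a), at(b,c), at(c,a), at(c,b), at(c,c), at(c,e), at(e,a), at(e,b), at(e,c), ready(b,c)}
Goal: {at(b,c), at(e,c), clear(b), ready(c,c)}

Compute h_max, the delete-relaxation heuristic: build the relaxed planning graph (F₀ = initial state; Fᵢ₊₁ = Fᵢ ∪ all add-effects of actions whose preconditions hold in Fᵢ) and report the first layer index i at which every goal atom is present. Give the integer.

F0 = init (11 atoms)
F1 = F0 ∪ {clear(a), clear(b), clear(c), clear(e)}  (15 atoms)
F2 = F1 ∪ {at(a,a), at(b,b), at(e,e), ready(a,a), ready(b,b), ready(c,c), ready(e,e)}  (22 atoms)
goal ⊆ F2  ⇒  h_max = 2

2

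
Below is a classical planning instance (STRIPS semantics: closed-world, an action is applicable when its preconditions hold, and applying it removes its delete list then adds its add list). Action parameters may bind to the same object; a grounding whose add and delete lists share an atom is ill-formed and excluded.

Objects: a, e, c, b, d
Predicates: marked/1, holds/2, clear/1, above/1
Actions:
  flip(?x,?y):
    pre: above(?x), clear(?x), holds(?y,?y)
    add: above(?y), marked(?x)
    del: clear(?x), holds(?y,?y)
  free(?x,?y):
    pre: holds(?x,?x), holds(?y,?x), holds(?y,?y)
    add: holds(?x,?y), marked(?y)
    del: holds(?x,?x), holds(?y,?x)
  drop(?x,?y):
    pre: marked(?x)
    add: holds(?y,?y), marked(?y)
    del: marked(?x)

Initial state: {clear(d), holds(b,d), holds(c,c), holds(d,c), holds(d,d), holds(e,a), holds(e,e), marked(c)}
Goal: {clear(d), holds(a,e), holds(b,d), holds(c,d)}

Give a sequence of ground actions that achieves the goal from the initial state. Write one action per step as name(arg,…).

1. free(c,d)  →  {clear(d), holds(b,d), holds(c,d), holds(d,d), holds(e,a), holds(e,e), marked(c), marked(d)}
2. drop(c,a)  →  {clear(d), holds(a,a), holds(b,d), holds(c,d), holds(d,d), holds(e,a), holds(e,e), marked(a), marked(d)}
3. free(a,e)  →  {clear(d), holds(a,e), holds(b,d), holds(c,d), holds(d,d), holds(e,e), marked(a), marked(d), marked(e)}

free(c,d); drop(c,a); free(a,e)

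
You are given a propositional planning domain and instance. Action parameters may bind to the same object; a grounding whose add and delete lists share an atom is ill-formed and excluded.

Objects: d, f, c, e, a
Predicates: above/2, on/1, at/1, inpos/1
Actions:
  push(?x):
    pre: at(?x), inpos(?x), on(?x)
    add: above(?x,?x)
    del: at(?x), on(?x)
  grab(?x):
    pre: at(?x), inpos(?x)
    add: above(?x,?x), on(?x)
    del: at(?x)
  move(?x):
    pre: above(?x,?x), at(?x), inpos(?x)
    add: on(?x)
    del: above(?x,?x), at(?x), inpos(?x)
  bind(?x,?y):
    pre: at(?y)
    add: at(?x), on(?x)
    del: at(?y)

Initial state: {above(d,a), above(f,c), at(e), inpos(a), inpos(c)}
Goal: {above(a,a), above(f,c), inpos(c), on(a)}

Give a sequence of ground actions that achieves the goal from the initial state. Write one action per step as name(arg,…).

bind(a,e); grab(a)

1. bind(a,e)  →  {above(d,a), above(f,c), at(a), inpos(a), inpos(c), on(a)}
2. grab(a)  →  {above(a,a), above(d,a), above(f,c), inpos(a), inpos(c), on(a)}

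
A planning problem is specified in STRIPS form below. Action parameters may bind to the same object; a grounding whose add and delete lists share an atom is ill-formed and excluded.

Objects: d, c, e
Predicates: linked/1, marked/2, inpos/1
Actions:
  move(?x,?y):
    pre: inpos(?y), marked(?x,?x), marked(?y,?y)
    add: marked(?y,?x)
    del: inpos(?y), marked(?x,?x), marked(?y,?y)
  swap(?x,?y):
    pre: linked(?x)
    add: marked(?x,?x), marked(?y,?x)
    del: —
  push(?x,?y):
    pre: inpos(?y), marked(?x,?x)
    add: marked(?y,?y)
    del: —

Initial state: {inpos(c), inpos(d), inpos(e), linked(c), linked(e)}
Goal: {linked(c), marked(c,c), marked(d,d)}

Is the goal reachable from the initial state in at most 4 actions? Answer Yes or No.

Yes

1. swap(c,d)  →  {inpos(c), inpos(d), inpos(e), linked(c), linked(e), marked(c,c), marked(d,c)}
2. push(c,d)  →  {inpos(c), inpos(d), inpos(e), linked(c), linked(e), marked(c,c), marked(d,c), marked(d,d)}
optimal plan length = 2; 2 ≤ 4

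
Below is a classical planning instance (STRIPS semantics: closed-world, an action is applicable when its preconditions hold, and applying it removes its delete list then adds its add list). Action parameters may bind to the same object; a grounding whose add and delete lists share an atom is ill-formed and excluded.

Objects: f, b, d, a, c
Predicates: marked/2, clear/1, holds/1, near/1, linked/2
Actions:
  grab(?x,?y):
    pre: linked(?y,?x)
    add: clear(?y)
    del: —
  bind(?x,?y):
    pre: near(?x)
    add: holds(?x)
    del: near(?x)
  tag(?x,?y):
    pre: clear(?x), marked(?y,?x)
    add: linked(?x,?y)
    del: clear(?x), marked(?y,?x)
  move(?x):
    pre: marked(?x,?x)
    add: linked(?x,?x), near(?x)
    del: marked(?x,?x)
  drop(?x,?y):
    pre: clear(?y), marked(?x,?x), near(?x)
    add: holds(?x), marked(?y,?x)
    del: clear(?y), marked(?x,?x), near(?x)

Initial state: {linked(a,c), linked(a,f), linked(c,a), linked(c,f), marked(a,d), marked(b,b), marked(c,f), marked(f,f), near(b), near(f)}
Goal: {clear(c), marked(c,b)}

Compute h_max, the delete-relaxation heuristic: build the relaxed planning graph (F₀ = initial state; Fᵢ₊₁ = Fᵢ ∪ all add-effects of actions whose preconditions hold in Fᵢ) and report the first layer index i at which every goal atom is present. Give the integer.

2

F0 = init (10 atoms)
F1 = F0 ∪ {clear(a), clear(c), holds(b), holds(f), linked(b,b), linked(f,f)}  (16 atoms)
F2 = F1 ∪ {clear(b), clear(f), marked(a,b), marked(a,f), marked(c,b)}  (21 atoms)
goal ⊆ F2  ⇒  h_max = 2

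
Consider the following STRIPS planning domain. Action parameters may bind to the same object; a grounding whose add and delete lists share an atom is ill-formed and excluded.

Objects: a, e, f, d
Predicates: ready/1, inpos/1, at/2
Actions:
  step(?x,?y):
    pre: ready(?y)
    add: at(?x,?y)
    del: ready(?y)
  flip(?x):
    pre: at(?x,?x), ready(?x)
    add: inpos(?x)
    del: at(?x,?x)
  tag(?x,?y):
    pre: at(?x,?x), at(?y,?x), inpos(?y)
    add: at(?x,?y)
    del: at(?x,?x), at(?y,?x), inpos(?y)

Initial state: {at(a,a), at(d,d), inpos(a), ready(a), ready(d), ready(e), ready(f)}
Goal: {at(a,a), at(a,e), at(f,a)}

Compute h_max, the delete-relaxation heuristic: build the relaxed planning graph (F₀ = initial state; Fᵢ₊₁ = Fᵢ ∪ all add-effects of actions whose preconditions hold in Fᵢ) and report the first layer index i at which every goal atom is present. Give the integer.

F0 = init (7 atoms)
F1 = F0 ∪ {at(a,d), at(a,e), at(a,f), at(d,a), at(d,e), at(d,f), at(e,a), at(e,d), at(e,e), at(e,f), at(f,a), at(f,d), at(f,e), at(f,f), inpos(d)}  (22 atoms)
goal ⊆ F1  ⇒  h_max = 1

1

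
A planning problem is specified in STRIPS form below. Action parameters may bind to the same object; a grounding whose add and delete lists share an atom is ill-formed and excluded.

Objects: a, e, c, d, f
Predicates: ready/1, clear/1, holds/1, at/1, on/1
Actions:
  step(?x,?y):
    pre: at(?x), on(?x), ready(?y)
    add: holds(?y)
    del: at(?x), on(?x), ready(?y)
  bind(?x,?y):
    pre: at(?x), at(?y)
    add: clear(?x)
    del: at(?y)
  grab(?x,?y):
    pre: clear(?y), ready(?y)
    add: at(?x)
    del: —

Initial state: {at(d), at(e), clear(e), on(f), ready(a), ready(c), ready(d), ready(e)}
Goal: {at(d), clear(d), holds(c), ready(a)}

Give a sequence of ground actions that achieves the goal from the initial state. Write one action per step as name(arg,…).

1. bind(d,e)  →  {at(d), clear(d), clear(e), on(f), ready(a), ready(c), ready(d), ready(e)}
2. grab(f,e)  →  {at(d), at(f), clear(d), clear(e), on(f), ready(a), ready(c), ready(d), ready(e)}
3. step(f,c)  →  {at(d), clear(d), clear(e), holds(c), ready(a), ready(d), ready(e)}

bind(d,e); grab(f,e); step(f,c)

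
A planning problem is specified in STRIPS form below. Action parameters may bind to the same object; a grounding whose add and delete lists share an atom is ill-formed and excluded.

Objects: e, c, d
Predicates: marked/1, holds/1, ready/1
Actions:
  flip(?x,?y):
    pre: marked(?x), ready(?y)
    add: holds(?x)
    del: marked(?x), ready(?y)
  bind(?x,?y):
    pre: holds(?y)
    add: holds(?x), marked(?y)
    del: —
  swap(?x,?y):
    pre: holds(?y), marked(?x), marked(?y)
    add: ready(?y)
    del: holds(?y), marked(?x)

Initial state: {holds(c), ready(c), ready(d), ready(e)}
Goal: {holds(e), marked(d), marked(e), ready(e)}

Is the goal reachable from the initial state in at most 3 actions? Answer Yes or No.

1. bind(e,c)  →  {holds(c), holds(e), marked(c), ready(c), ready(d), ready(e)}
2. bind(d,e)  →  {holds(c), holds(d), holds(e), marked(c), marked(e), ready(c), ready(d), ready(e)}
3. bind(e,d)  →  {holds(c), holds(d), holds(e), marked(c), marked(d), marked(e), ready(c), ready(d), ready(e)}
optimal plan length = 3; 3 ≤ 3

Yes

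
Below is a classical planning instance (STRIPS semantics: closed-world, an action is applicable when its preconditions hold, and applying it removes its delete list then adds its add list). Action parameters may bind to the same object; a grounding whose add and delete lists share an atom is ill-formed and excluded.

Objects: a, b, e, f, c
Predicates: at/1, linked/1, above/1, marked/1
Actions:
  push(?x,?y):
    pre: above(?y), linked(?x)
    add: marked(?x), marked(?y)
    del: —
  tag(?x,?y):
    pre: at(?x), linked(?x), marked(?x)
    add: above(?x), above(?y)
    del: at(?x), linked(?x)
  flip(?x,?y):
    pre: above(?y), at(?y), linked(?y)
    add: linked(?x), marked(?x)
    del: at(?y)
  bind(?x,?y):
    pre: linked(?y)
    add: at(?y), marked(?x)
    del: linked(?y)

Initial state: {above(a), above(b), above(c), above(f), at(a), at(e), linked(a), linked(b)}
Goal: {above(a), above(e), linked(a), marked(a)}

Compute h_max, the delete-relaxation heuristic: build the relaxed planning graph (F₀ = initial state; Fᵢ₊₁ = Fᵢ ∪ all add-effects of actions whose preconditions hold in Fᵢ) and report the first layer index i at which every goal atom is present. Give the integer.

F0 = init (8 atoms)
F1 = F0 ∪ {at(b), linked(c), linked(e), linked(f), marked(a), marked(b), marked(c), marked(e), marked(f)}  (17 atoms)
F2 = F1 ∪ {above(e), at(c), at(f)}  (20 atoms)
goal ⊆ F2  ⇒  h_max = 2

2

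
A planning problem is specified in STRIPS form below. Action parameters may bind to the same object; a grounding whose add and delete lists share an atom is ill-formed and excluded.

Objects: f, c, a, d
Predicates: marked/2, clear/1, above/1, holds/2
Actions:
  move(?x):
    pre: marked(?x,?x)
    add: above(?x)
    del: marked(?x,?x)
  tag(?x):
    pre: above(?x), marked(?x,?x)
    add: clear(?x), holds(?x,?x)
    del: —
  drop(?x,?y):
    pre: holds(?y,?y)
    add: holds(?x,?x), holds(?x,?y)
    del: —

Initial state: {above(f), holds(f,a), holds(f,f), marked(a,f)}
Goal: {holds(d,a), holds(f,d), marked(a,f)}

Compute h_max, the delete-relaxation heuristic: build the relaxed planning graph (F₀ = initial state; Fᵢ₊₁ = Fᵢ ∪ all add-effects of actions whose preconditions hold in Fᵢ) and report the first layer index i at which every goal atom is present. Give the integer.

2

F0 = init (4 atoms)
F1 = F0 ∪ {holds(a,a), holds(a,f), holds(c,c), holds(c,f), holds(d,d), holds(d,f)}  (10 atoms)
F2 = F1 ∪ {holds(a,c), holds(a,d), holds(c,a), holds(c,d), holds(d,a), holds(d,c), holds(f,c), holds(f,d)}  (18 atoms)
goal ⊆ F2  ⇒  h_max = 2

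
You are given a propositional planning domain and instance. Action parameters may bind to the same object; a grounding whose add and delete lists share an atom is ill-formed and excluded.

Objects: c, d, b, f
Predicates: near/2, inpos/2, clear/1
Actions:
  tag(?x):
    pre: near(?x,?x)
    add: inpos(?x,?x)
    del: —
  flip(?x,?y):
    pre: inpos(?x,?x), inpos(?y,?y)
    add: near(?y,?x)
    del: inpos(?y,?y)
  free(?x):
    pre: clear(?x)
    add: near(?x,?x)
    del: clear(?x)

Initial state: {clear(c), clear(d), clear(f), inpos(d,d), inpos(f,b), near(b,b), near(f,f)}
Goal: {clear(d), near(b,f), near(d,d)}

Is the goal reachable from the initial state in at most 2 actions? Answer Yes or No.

No

1. tag(b)  →  {clear(c), clear(d), clear(f), inpos(b,b), inpos(d,d), inpos(f,b), near(b,b), near(f,f)}
2. tag(f)  →  {clear(c), clear(d), clear(f), inpos(b,b), inpos(d,d), inpos(f,b), inpos(f,f), near(b,b), near(f,f)}
3. flip(d,d)  →  {clear(c), clear(d), clear(f), inpos(b,b), inpos(f,b), inpos(f,f), near(b,b), near(d,d), near(f,f)}
4. flip(f,b)  →  {clear(c), clear(d), clear(f), inpos(f,b), inpos(f,f), near(b,b), near(b,f), near(d,d), near(f,f)}
optimal plan length = 4; 4 > 2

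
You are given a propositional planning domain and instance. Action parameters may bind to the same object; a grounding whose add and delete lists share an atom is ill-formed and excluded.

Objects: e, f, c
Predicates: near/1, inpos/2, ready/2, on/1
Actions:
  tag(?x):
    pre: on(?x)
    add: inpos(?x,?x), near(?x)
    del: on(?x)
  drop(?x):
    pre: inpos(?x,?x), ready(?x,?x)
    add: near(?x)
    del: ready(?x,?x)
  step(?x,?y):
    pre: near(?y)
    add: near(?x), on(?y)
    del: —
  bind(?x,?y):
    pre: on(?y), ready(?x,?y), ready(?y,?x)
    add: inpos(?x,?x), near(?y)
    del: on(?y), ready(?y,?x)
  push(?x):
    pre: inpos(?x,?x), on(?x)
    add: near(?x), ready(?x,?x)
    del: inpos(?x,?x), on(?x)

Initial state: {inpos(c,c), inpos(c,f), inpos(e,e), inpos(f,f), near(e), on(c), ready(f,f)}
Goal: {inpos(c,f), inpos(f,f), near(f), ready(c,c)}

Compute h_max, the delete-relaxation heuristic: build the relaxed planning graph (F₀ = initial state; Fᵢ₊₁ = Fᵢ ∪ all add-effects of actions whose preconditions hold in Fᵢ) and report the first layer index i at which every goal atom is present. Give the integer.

F0 = init (7 atoms)
F1 = F0 ∪ {near(c), near(f), on(e), ready(c,c)}  (11 atoms)
goal ⊆ F1  ⇒  h_max = 1

1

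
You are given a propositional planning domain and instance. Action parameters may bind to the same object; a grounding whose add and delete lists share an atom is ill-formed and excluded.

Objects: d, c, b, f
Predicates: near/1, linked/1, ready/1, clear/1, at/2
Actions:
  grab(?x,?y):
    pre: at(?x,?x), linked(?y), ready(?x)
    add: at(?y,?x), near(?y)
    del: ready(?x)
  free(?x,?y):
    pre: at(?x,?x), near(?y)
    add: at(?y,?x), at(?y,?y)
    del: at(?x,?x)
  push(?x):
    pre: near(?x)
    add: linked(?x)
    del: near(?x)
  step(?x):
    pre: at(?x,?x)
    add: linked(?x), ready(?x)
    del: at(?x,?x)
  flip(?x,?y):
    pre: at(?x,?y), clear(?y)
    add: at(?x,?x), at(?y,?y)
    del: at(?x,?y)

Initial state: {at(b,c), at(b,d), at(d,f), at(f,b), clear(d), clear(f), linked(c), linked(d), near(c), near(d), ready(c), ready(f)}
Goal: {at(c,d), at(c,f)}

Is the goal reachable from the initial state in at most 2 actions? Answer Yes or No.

No

1. flip(d,f)  →  {at(b,c), at(b,d), at(d,d), at(f,b), at(f,f), clear(d), clear(f), linked(c), linked(d), near(c), near(d), ready(c), ready(f)}
2. grab(f,c)  →  {at(b,c), at(b,d), at(c,f), at(d,d), at(f,b), at(f,f), clear(d), clear(f), linked(c), linked(d), near(c), near(d), ready(c)}
3. free(d,c)  →  {at(b,c), at(b,d), at(c,c), at(c,d), at(c,f), at(f,b), at(f,f), clear(d), clear(f), linked(c), linked(d), near(c), near(d), ready(c)}
optimal plan length = 3; 3 > 2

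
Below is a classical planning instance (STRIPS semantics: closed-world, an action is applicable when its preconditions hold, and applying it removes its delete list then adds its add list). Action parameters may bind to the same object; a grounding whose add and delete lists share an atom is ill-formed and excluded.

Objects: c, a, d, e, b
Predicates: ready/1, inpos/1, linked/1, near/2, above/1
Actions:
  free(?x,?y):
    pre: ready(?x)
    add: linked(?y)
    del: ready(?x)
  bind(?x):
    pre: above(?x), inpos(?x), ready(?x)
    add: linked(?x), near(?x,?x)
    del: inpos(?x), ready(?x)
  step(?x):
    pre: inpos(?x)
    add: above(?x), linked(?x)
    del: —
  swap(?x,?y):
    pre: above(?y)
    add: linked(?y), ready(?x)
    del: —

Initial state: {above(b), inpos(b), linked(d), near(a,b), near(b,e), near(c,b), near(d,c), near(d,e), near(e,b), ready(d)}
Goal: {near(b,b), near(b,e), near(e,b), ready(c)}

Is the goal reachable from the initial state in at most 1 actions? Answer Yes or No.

No

1. swap(c,b)  →  {above(b), inpos(b), linked(b), linked(d), near(a,b), near(b,e), near(c,b), near(d,c), near(d,e), near(e,b), ready(c), ready(d)}
2. swap(b,b)  →  {above(b), inpos(b), linked(b), linked(d), near(a,b), near(b,e), near(c,b), near(d,c), near(d,e), near(e,b), ready(b), ready(c), ready(d)}
3. bind(b)  →  {above(b), linked(b), linked(d), near(a,b), near(b,b), near(b,e), near(c,b), near(d,c), near(d,e), near(e,b), ready(c), ready(d)}
optimal plan length = 3; 3 > 1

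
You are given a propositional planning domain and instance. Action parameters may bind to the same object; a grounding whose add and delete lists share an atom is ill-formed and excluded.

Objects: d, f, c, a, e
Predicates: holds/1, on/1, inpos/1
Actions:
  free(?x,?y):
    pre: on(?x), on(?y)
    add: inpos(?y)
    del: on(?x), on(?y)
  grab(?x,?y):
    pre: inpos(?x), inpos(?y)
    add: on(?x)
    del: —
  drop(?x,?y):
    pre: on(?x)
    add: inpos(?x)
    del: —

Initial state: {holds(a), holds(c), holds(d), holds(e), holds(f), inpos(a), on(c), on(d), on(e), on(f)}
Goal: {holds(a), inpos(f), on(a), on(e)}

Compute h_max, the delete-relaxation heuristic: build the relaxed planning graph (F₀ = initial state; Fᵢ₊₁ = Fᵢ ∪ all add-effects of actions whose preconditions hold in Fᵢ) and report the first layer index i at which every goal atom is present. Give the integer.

F0 = init (10 atoms)
F1 = F0 ∪ {inpos(c), inpos(d), inpos(e), inpos(f), on(a)}  (15 atoms)
goal ⊆ F1  ⇒  h_max = 1

1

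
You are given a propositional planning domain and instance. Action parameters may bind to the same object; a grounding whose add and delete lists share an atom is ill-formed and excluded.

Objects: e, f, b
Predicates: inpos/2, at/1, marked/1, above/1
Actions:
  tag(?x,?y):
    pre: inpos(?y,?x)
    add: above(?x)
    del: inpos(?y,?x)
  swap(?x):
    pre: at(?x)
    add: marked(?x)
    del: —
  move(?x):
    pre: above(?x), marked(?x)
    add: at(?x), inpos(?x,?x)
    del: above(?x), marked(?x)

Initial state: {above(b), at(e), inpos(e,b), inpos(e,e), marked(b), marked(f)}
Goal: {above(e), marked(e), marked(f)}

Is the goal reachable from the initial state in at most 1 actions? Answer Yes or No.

1. tag(e,e)  →  {above(b), above(e), at(e), inpos(e,b), marked(b), marked(f)}
2. swap(e)  →  {above(b), above(e), at(e), inpos(e,b), marked(b), marked(e), marked(f)}
optimal plan length = 2; 2 > 1

No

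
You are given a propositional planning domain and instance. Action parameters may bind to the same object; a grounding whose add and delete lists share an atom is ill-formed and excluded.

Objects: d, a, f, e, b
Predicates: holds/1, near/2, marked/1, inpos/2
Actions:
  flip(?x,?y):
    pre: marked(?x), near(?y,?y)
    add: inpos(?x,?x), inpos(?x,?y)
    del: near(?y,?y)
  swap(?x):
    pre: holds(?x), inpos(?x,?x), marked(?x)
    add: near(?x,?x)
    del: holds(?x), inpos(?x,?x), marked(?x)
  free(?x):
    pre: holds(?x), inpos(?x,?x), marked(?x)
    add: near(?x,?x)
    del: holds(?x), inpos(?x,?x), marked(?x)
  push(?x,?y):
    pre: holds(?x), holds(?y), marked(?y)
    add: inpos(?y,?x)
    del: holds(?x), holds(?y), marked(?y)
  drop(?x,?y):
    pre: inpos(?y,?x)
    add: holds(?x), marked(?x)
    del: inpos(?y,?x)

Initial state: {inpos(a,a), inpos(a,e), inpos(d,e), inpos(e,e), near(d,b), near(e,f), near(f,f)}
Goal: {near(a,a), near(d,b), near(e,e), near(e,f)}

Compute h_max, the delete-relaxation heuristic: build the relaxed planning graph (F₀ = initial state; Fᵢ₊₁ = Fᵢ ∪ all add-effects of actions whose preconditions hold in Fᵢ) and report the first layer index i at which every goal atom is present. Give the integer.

2

F0 = init (7 atoms)
F1 = F0 ∪ {holds(a), holds(e), marked(a), marked(e)}  (11 atoms)
F2 = F1 ∪ {inpos(a,f), inpos(e,a), inpos(e,f), near(a,a), near(e,e)}  (16 atoms)
goal ⊆ F2  ⇒  h_max = 2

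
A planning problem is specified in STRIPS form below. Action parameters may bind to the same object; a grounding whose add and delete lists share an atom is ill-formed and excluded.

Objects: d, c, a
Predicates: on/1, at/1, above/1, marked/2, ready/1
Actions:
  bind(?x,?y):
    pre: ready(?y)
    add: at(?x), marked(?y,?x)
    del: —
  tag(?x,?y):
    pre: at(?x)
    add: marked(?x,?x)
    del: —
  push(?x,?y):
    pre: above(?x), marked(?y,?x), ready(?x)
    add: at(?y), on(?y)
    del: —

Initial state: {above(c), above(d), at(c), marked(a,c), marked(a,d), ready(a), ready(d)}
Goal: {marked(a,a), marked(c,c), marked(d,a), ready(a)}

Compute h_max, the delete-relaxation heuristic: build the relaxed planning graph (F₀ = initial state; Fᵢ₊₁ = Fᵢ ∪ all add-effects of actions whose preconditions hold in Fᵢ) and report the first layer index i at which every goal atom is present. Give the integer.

1

F0 = init (7 atoms)
F1 = F0 ∪ {at(a), at(d), marked(a,a), marked(c,c), marked(d,a), marked(d,c), marked(d,d), on(a)}  (15 atoms)
goal ⊆ F1  ⇒  h_max = 1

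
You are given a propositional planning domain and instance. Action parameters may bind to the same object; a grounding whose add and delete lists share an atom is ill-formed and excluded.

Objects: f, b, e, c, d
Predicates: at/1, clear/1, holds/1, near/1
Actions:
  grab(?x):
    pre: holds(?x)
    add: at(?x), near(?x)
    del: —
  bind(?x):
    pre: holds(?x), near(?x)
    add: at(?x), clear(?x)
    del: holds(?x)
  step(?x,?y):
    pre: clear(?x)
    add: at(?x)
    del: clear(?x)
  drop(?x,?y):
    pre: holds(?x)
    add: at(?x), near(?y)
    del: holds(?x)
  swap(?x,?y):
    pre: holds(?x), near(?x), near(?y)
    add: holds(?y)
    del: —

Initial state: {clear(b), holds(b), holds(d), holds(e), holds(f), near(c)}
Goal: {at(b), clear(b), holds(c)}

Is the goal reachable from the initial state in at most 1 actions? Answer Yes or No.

No

1. grab(b)  →  {at(b), clear(b), holds(b), holds(d), holds(e), holds(f), near(b), near(c)}
2. swap(b,c)  →  {at(b), clear(b), holds(b), holds(c), holds(d), holds(e), holds(f), near(b), near(c)}
optimal plan length = 2; 2 > 1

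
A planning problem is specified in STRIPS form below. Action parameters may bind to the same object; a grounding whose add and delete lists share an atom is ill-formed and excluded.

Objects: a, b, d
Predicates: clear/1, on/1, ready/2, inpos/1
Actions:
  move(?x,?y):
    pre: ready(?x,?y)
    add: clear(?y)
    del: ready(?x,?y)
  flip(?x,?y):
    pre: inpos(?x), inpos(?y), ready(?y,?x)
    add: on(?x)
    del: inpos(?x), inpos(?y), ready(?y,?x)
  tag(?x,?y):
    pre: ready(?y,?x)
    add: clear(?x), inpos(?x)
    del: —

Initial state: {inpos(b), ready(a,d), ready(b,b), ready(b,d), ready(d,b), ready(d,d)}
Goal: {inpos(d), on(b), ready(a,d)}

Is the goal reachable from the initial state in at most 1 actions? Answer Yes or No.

No

1. flip(b,b)  →  {on(b), ready(a,d), ready(b,d), ready(d,b), ready(d,d)}
2. tag(d,a)  →  {clear(d), inpos(d), on(b), ready(a,d), ready(b,d), ready(d,b), ready(d,d)}
optimal plan length = 2; 2 > 1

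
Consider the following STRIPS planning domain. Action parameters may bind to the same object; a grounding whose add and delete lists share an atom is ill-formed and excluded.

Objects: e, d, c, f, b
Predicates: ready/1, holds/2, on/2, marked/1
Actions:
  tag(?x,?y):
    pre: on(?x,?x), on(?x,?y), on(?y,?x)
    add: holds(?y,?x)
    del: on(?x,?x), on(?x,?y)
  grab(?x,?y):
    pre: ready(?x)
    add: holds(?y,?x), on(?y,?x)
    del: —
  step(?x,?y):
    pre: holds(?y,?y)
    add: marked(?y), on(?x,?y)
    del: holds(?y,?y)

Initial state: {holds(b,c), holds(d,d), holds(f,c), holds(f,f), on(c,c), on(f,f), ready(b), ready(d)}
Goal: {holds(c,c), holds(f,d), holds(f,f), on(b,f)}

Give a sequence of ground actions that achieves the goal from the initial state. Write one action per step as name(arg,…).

tag(c,c); grab(d,f); step(b,f); tag(f,f)

1. tag(c,c)  →  {holds(b,c), holds(c,c), holds(d,d), holds(f,c), holds(f,f), on(f,f), ready(b), ready(d)}
2. grab(d,f)  →  {holds(b,c), holds(c,c), holds(d,d), holds(f,c), holds(f,d), holds(f,f), on(f,d), on(f,f), ready(b), ready(d)}
3. step(b,f)  →  {holds(b,c), holds(c,c), holds(d,d), holds(f,c), holds(f,d), marked(f), on(b,f), on(f,d), on(f,f), ready(b), ready(d)}
4. tag(f,f)  →  {holds(b,c), holds(c,c), holds(d,d), holds(f,c), holds(f,d), holds(f,f), marked(f), on(b,f), on(f,d), ready(b), ready(d)}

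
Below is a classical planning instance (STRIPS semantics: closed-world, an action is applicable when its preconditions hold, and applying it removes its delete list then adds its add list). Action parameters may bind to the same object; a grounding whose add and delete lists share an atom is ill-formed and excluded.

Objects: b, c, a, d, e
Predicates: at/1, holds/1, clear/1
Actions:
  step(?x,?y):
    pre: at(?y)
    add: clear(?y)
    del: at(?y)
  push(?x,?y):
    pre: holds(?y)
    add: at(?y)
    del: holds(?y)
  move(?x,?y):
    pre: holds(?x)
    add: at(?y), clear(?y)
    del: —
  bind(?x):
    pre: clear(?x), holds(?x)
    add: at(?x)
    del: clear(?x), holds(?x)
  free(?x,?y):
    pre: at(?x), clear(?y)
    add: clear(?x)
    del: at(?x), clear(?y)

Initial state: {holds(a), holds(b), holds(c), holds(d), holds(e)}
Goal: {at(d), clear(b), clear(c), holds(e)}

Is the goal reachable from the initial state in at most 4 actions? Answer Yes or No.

Yes

1. push(b,d)  →  {at(d), holds(a), holds(b), holds(c), holds(e)}
2. move(b,b)  →  {at(b), at(d), clear(b), holds(a), holds(b), holds(c), holds(e)}
3. move(b,c)  →  {at(b), at(c), at(d), clear(b), clear(c), holds(a), holds(b), holds(c), holds(e)}
optimal plan length = 3; 3 ≤ 4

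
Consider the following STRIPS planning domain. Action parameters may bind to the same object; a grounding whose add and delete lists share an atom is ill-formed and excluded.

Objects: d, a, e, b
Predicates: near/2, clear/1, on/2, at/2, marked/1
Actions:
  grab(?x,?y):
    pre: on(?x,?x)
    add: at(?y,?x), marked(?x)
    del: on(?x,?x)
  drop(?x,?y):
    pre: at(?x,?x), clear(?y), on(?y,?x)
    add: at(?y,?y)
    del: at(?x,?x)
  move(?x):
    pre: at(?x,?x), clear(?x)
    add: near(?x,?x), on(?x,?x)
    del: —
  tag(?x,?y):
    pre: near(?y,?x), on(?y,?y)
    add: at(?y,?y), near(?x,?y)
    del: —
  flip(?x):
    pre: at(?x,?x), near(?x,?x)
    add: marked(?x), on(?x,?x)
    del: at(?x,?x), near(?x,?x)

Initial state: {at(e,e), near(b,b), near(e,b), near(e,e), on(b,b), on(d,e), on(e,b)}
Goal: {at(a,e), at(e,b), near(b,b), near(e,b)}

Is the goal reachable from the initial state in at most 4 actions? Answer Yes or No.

1. grab(b,e)  →  {at(e,b), at(e,e), marked(b), near(b,b), near(e,b), near(e,e), on(d,e), on(e,b)}
2. flip(e)  →  {at(e,b), marked(b), marked(e), near(b,b), near(e,b), on(d,e), on(e,b), on(e,e)}
3. grab(e,a)  →  {at(a,e), at(e,b), marked(b), marked(e), near(b,b), near(e,b), on(d,e), on(e,b)}
optimal plan length = 3; 3 ≤ 4

Yes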